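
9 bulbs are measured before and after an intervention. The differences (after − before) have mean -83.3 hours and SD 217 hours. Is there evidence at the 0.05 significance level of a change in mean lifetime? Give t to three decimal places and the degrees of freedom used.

t = -1.152, df = 8

H0: μ_d = 0; H1: μ_d ≠ 0 (paired t-test on the differences, two-sided).
t = d̄/(s_d/√n) = -83.3/(217/√9) = -1.152
df = n − 1 = 8
Two-sided p-value ≈ 0.283
Since p ≈ 0.283 > α = 0.05, fail to reject H0; the evidence is not statistically significant.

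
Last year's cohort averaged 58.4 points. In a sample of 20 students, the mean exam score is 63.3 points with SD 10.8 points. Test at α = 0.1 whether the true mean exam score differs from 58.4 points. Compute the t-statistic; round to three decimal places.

2.029

H0: μ = 58.4; H1: μ ≠ 58.4 (one-sample t-test, two-sided).
t = (x̄ − μ₀)/(s/√n) = (63.3 − 58.4)/(10.8/√20) = 2.029
df = n − 1 = 19
Two-sided p-value ≈ 0.057
Since p ≈ 0.057 < α = 0.1, reject H0; the data support H1.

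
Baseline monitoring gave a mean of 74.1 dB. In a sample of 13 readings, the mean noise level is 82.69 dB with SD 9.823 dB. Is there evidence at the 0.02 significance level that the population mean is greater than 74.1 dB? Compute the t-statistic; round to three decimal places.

H0: μ = 74.1; H1: μ > 74.1 (one-sample t-test, right-tailed).
t = (x̄ − μ₀)/(s/√n) = (82.69 − 74.1)/(9.823/√13) = 3.153
df = n − 1 = 12
p-value = P(T ≥ 3.153) ≈ 0.0042
Since p ≈ 0.0042 < α = 0.02, reject H0; the data support H1.

3.153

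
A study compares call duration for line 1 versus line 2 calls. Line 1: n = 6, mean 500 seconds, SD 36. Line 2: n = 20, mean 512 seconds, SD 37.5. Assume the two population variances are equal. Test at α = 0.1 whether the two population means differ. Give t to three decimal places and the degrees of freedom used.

Let group 1 = line 1, group 2 = line 2. H0: μ_1 = μ_2; H1: μ_1 ≠ μ_2 (two-sample pooled-variance t-test, two-sided).
s_p² = [(6−1)·36² + (20−1)·37.5²]/(6+20−2) = 1383.28
t = (500 − 512)/√[1383.28·(1/6 + 1/20)] = -0.693
df = n₁ + n₂ − 2 = 24
Two-sided p-value ≈ 0.495
Since p ≈ 0.495 > α = 0.1, fail to reject H0; the data do not provide sufficient evidence against H0.

t = -0.693, df = 24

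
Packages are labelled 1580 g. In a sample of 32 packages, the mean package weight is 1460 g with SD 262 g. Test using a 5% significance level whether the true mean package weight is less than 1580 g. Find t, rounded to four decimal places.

H0: μ = 1580; H1: μ < 1580 (one-sample t-test, left-tailed).
t = (x̄ − μ₀)/(s/√n) = (1460 − 1580)/(262/√32) = -2.5909
df = n − 1 = 31
p-value = P(T ≤ -2.5909) ≈ 0.007
Since p ≈ 0.007 < α = 0.05, reject H0; the data support H1.

-2.5909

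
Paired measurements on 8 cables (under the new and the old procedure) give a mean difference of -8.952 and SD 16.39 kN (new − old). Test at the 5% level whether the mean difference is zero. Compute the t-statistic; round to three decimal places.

H0: μ_d = 0; H1: μ_d ≠ 0 (paired t-test on the differences, two-sided).
t = d̄/(s_d/√n) = -8.952/(16.39/√8) = -1.545
df = n − 1 = 7
Two-sided p-value ≈ 0.166
Since p ≈ 0.166 > α = 0.05, fail to reject H0; the evidence is not statistically significant.

-1.545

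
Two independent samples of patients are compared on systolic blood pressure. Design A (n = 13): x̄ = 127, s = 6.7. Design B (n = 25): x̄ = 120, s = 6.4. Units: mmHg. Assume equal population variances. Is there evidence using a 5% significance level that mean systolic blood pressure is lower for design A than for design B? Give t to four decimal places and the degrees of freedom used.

t = 3.1487, df = 36

Let group 1 = design A, group 2 = design B. H0: μ_1 = μ_2; H1: μ_1 < μ_2 (two-sample pooled-variance t-test, left-tailed).
s_p² = [(13−1)·6.7² + (25−1)·6.4²]/(13+25−2) = 42.27
t = (127 − 120)/√[42.27·(1/13 + 1/25)] = 3.1487
df = n₁ + n₂ − 2 = 36
p-value = P(T ≤ 3.1487) ≈ 0.9984
Since p ≈ 0.9984 > α = 0.05, fail to reject H0; the data do not provide sufficient evidence against H0.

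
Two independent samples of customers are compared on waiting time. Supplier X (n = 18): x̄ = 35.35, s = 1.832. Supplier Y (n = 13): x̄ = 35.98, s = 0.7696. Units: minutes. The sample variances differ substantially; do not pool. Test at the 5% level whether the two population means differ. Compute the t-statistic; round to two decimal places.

-1.31

Let group 1 = supplier X, group 2 = supplier Y. H0: μ_1 = μ_2; H1: μ_1 ≠ μ_2 (Welch's two-sample t-test, two-sided).
t = (x̄_1 − x̄_2)/√(s_1²/n_1 + s_2²/n_2) = (35.35 − 35.98)/√(1.832²/18 + 0.7696²/13) = -1.31
Welch–Satterthwaite df ≈ 24.27
Two-sided p-value ≈ 0.203
Since p ≈ 0.203 > α = 0.05, fail to reject H0; the data do not provide sufficient evidence against H0.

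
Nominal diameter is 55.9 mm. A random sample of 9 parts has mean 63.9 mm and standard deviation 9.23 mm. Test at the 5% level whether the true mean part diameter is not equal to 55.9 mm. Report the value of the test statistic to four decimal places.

2.6002

H0: μ = 55.9; H1: μ ≠ 55.9 (one-sample t-test, two-sided).
t = (x̄ − μ₀)/(s/√n) = (63.9 − 55.9)/(9.23/√9) = 2.6002
df = n − 1 = 8
Two-sided p-value ≈ 0.032
Since p ≈ 0.032 < α = 0.05, reject H0; the data support H1.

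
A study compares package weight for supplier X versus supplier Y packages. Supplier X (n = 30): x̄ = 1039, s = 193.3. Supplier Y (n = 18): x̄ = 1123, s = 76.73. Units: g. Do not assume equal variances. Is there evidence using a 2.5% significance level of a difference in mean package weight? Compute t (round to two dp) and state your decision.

t = -2.12; fail to reject H0

Let group 1 = supplier X, group 2 = supplier Y. H0: μ_1 = μ_2; H1: μ_1 ≠ μ_2 (Welch's two-sample t-test, two-sided).
t = (x̄_1 − x̄_2)/√(s_1²/n_1 + s_2²/n_2) = (1039 − 1123)/√(193.3²/30 + 76.73²/18) = -2.12
Welch–Satterthwaite df ≈ 41.37
Two-sided p-value ≈ 0.040
Since p ≈ 0.040 > α = 0.025, fail to reject H0; the evidence is not statistically significant.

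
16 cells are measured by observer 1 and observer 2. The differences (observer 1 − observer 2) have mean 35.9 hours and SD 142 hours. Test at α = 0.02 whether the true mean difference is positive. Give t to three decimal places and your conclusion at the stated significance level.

H0: μ_d = 0; H1: μ_d > 0 (paired t-test on the differences, right-tailed).
t = d̄/(s_d/√n) = 35.9/(142/√16) = 1.011
df = n − 1 = 15
p-value = P(T ≥ 1.011) ≈ 0.164
Since p ≈ 0.164 > α = 0.02, fail to reject H0; the data do not provide sufficient evidence against H0.

t = 1.011; fail to reject H0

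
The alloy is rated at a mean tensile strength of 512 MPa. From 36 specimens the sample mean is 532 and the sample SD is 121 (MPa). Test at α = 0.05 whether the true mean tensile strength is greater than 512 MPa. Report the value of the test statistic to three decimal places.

0.992

H0: μ = 512; H1: μ > 512 (one-sample t-test, right-tailed).
t = (x̄ − μ₀)/(s/√n) = (532 − 512)/(121/√36) = 0.992
df = n − 1 = 35
p-value = P(T ≥ 0.992) ≈ 0.164
Since p ≈ 0.164 > α = 0.05, fail to reject H0; the evidence is not statistically significant.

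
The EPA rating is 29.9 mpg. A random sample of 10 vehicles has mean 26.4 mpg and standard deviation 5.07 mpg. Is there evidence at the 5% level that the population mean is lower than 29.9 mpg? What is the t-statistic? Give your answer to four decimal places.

H0: μ = 29.9; H1: μ < 29.9 (one-sample t-test, left-tailed).
t = (x̄ − μ₀)/(s/√n) = (26.4 − 29.9)/(5.07/√10) = -2.1830
df = n − 1 = 9
p-value = P(T ≤ -2.1830) ≈ 0.028
Since p ≈ 0.028 < α = 0.05, reject H0; the data support H1.

-2.1830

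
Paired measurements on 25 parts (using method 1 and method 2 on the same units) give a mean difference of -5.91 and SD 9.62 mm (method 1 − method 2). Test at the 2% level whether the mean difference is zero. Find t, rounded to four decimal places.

-3.0717

H0: μ_d = 0; H1: μ_d ≠ 0 (paired t-test on the differences, two-sided).
t = d̄/(s_d/√n) = -5.91/(9.62/√25) = -3.0717
df = n − 1 = 24
Two-sided p-value ≈ 0.0052
Since p ≈ 0.0052 < α = 0.02, reject H0; the data support H1.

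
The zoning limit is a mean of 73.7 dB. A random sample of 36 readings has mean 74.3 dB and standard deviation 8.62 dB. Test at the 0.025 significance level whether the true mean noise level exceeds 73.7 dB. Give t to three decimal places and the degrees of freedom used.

t = 0.418, df = 35

H0: μ = 73.7; H1: μ > 73.7 (one-sample t-test, right-tailed).
t = (x̄ − μ₀)/(s/√n) = (74.3 − 73.7)/(8.62/√36) = 0.418
df = n − 1 = 35
p-value = P(T ≥ 0.418) ≈ 0.3394
Since p ≈ 0.3394 > α = 0.025, fail to reject H0; the evidence is not statistically significant.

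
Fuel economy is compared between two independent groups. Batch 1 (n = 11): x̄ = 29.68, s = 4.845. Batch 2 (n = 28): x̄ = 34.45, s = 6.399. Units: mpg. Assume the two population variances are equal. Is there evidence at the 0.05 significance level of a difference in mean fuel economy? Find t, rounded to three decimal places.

Let group 1 = batch 1, group 2 = batch 2. H0: μ_1 = μ_2; H1: μ_1 ≠ μ_2 (two-sample pooled-variance t-test, two-sided).
s_p² = [(11−1)·4.845² + (28−1)·6.399²]/(11+28−2) = 36.2247
t = (29.68 − 34.45)/√[36.2247·(1/11 + 1/28)] = -2.227
df = n₁ + n₂ − 2 = 37
Two-sided p-value ≈ 0.0321
Since p ≈ 0.0321 < α = 0.05, reject H0; the evidence is statistically significant.

-2.227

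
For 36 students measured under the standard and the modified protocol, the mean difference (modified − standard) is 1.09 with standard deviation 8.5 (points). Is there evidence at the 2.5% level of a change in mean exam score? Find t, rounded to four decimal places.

0.7694

H0: μ_d = 0; H1: μ_d ≠ 0 (paired t-test on the differences, two-sided).
t = d̄/(s_d/√n) = 1.09/(8.5/√36) = 0.7694
df = n − 1 = 35
Two-sided p-value ≈ 0.4468
Since p ≈ 0.4468 > α = 0.025, fail to reject H0; the evidence is not statistically significant.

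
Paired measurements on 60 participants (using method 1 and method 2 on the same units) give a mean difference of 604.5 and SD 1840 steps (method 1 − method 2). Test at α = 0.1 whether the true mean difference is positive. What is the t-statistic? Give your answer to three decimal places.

H0: μ_d = 0; H1: μ_d > 0 (paired t-test on the differences, right-tailed).
t = d̄/(s_d/√n) = 604.5/(1840/√60) = 2.545
df = n − 1 = 59
p-value = P(T ≥ 2.545) ≈ 0.0068
Since p ≈ 0.0068 < α = 0.1, reject H0; the data support H1.

2.545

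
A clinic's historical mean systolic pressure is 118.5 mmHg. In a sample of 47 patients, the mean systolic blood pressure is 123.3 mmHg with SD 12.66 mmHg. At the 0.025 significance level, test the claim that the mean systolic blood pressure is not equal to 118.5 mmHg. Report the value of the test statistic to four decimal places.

H0: μ = 118.5; H1: μ ≠ 118.5 (one-sample t-test, two-sided).
t = (x̄ − μ₀)/(s/√n) = (123.3 − 118.5)/(12.66/√47) = 2.5993
df = n − 1 = 46
Two-sided p-value ≈ 0.013
Since p ≈ 0.013 < α = 0.025, reject H0; the data support H1.

2.5993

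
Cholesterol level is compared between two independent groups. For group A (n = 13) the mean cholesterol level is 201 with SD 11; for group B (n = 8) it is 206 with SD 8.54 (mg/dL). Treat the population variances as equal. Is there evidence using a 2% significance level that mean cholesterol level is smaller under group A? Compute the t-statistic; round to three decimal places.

Let group 1 = group A, group 2 = group B. H0: μ_1 = μ_2; H1: μ_1 < μ_2 (two-sample pooled-variance t-test, left-tailed).
s_p² = [(13−1)·11² + (8−1)·8.54²]/(13+8−2) = 103.291
t = (201 − 206)/√[103.291·(1/13 + 1/8)] = -1.095
df = n₁ + n₂ − 2 = 19
p-value = P(T ≤ -1.095) ≈ 0.144
Since p ≈ 0.144 > α = 0.02, fail to reject H0; the data do not provide sufficient evidence against H0.

-1.095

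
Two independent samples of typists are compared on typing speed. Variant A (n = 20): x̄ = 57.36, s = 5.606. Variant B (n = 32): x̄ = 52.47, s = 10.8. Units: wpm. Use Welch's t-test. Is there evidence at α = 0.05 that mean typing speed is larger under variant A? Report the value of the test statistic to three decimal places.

Let group 1 = variant A, group 2 = variant B. H0: μ_1 = μ_2; H1: μ_1 > μ_2 (Welch's two-sample t-test, right-tailed).
t = (x̄_1 − x̄_2)/√(s_1²/n_1 + s_2²/n_2) = (57.36 − 52.47)/√(5.606²/20 + 10.8²/32) = 2.141
Welch–Satterthwaite df ≈ 48.72
p-value = P(T ≥ 2.141) ≈ 0.0187
Since p ≈ 0.0187 < α = 0.05, reject H0; the evidence is statistically significant.

2.141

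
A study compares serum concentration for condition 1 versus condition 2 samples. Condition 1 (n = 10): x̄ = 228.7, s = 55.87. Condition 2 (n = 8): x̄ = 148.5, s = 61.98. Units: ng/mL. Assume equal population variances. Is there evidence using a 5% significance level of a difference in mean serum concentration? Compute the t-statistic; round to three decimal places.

2.884

Let group 1 = condition 1, group 2 = condition 2. H0: μ_1 = μ_2; H1: μ_1 ≠ μ_2 (two-sample pooled-variance t-test, two-sided).
s_p² = [(10−1)·55.87² + (8−1)·61.98²]/(10+8−2) = 3436.48
t = (228.7 − 148.5)/√[3436.48·(1/10 + 1/8)] = 2.884
df = n₁ + n₂ − 2 = 16
Two-sided p-value ≈ 0.011
Since p ≈ 0.011 < α = 0.05, reject H0; the data support H1.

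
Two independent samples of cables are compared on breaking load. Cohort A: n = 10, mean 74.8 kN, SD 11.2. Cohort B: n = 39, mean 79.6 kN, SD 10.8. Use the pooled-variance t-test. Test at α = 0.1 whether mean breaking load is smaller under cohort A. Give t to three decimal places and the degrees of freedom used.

Let group 1 = cohort A, group 2 = cohort B. H0: μ_1 = μ_2; H1: μ_1 < μ_2 (two-sample pooled-variance t-test, left-tailed).
s_p² = [(10−1)·11.2² + (39−1)·10.8²]/(10+39−2) = 118.325
t = (74.8 − 79.6)/√[118.325·(1/10 + 1/39)] = -1.245
df = n₁ + n₂ − 2 = 47
p-value = P(T ≤ -1.245) ≈ 0.1097
Since p ≈ 0.1097 > α = 0.1, fail to reject H0; the evidence is not statistically significant.

t = -1.245, df = 47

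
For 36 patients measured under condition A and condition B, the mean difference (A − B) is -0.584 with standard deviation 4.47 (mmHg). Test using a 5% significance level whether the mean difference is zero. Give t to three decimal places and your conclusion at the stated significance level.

H0: μ_d = 0; H1: μ_d ≠ 0 (paired t-test on the differences, two-sided).
t = d̄/(s_d/√n) = -0.584/(4.47/√36) = -0.784
df = n − 1 = 35
Two-sided p-value ≈ 0.438
Since p ≈ 0.438 > α = 0.05, fail to reject H0; the evidence is not statistically significant.

t = -0.784; fail to reject H0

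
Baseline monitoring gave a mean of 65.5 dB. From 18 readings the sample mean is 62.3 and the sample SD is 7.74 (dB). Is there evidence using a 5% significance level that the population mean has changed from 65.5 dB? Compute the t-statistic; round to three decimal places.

H0: μ = 65.5; H1: μ ≠ 65.5 (one-sample t-test, two-sided).
t = (x̄ − μ₀)/(s/√n) = (62.3 − 65.5)/(7.74/√18) = -1.754
df = n − 1 = 17
Two-sided p-value ≈ 0.0974
Since p ≈ 0.0974 > α = 0.05, fail to reject H0; the data do not provide sufficient evidence against H0.

-1.754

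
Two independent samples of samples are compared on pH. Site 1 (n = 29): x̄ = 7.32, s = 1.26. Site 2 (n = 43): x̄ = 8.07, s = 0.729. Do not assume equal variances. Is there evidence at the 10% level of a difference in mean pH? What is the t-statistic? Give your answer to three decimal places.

-2.895

Let group 1 = site 1, group 2 = site 2. H0: μ_1 = μ_2; H1: μ_1 ≠ μ_2 (Welch's two-sample t-test, two-sided).
t = (x̄_1 − x̄_2)/√(s_1²/n_1 + s_2²/n_2) = (7.32 − 8.07)/√(1.26²/29 + 0.729²/43) = -2.895
Welch–Satterthwaite df ≈ 40.69
Two-sided p-value ≈ 0.006
Since p ≈ 0.006 < α = 0.1, reject H0; the data support H1.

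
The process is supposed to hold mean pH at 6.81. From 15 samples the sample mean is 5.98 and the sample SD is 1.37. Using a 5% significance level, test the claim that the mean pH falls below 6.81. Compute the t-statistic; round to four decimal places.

-2.3464

H0: μ = 6.81; H1: μ < 6.81 (one-sample t-test, left-tailed).
t = (x̄ − μ₀)/(s/√n) = (5.98 − 6.81)/(1.37/√15) = -2.3464
df = n − 1 = 14
p-value = P(T ≤ -2.3464) ≈ 0.017
Since p ≈ 0.017 < α = 0.05, reject H0; the evidence is statistically significant.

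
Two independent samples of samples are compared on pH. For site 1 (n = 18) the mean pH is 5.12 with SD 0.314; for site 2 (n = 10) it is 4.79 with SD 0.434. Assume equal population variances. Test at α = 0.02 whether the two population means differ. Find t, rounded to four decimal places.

2.3236

Let group 1 = site 1, group 2 = site 2. H0: μ_1 = μ_2; H1: μ_1 ≠ μ_2 (two-sample pooled-variance t-test, two-sided).
s_p² = [(18−1)·0.314² + (10−1)·0.434²]/(18+10−2) = 0.129667
t = (5.12 − 4.79)/√[0.129667·(1/18 + 1/10)] = 2.3236
df = n₁ + n₂ − 2 = 26
Two-sided p-value ≈ 0.0282
Since p ≈ 0.0282 > α = 0.02, fail to reject H0; the evidence is not statistically significant.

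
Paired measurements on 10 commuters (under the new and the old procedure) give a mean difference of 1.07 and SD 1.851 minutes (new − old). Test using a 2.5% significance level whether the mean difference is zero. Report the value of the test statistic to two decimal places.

1.83

H0: μ_d = 0; H1: μ_d ≠ 0 (paired t-test on the differences, two-sided).
t = d̄/(s_d/√n) = 1.07/(1.851/√10) = 1.83
df = n − 1 = 9
Two-sided p-value ≈ 0.1008
Since p ≈ 0.1008 > α = 0.025, fail to reject H0; the data do not provide sufficient evidence against H0.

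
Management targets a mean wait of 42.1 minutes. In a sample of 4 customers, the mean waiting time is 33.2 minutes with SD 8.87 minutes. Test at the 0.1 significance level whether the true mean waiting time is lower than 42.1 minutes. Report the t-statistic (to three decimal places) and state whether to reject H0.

t = -2.007; reject H0

H0: μ = 42.1; H1: μ < 42.1 (one-sample t-test, left-tailed).
t = (x̄ − μ₀)/(s/√n) = (33.2 − 42.1)/(8.87/√4) = -2.007
df = n − 1 = 3
p-value = P(T ≤ -2.007) ≈ 0.069
Since p ≈ 0.069 < α = 0.1, reject H0; the evidence is statistically significant.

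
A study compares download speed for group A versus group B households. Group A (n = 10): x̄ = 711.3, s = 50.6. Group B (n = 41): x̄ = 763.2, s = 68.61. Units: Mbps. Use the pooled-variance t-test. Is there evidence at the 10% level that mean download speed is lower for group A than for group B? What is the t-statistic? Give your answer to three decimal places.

-2.241

Let group 1 = group A, group 2 = group B. H0: μ_1 = μ_2; H1: μ_1 < μ_2 (two-sample pooled-variance t-test, left-tailed).
s_p² = [(10−1)·50.6² + (41−1)·68.61²]/(10+41−2) = 4312.99
t = (711.3 − 763.2)/√[4312.99·(1/10 + 1/41)] = -2.241
df = n₁ + n₂ − 2 = 49
p-value = P(T ≤ -2.241) ≈ 0.015
Since p ≈ 0.015 < α = 0.1, reject H0; the evidence is statistically significant.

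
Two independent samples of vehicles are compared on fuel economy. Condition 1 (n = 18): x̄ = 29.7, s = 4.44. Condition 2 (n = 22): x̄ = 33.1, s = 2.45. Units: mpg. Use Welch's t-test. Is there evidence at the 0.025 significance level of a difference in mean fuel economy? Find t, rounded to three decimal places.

Let group 1 = condition 1, group 2 = condition 2. H0: μ_1 = μ_2; H1: μ_1 ≠ μ_2 (Welch's two-sample t-test, two-sided).
t = (x̄_1 − x̄_2)/√(s_1²/n_1 + s_2²/n_2) = (29.7 − 33.1)/√(4.44²/18 + 2.45²/22) = -2.907
Welch–Satterthwaite df ≈ 25.26
Two-sided p-value ≈ 0.007
Since p ≈ 0.007 < α = 0.025, reject H0; the evidence is statistically significant.

-2.907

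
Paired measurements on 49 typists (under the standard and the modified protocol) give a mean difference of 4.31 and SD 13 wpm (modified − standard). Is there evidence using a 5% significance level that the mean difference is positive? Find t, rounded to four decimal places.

H0: μ_d = 0; H1: μ_d > 0 (paired t-test on the differences, right-tailed).
t = d̄/(s_d/√n) = 4.31/(13/√49) = 2.3208
df = n − 1 = 48
p-value = P(T ≥ 2.3208) ≈ 0.0123
Since p ≈ 0.0123 < α = 0.05, reject H0; the evidence is statistically significant.

2.3208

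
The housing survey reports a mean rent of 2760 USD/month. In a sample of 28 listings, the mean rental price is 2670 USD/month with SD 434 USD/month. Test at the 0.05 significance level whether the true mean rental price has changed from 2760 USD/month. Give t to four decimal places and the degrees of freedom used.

t = -1.0973, df = 27

H0: μ = 2760; H1: μ ≠ 2760 (one-sample t-test, two-sided).
t = (x̄ − μ₀)/(s/√n) = (2670 − 2760)/(434/√28) = -1.0973
df = n − 1 = 27
Two-sided p-value ≈ 0.282
Since p ≈ 0.282 > α = 0.05, fail to reject H0; the data do not provide sufficient evidence against H0.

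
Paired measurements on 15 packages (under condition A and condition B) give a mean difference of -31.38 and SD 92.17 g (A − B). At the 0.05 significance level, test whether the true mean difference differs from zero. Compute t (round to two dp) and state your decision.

H0: μ_d = 0; H1: μ_d ≠ 0 (paired t-test on the differences, two-sided).
t = d̄/(s_d/√n) = -31.38/(92.17/√15) = -1.32
df = n − 1 = 14
Two-sided p-value ≈ 0.2085
Since p ≈ 0.2085 > α = 0.05, fail to reject H0; the evidence is not statistically significant.

t = -1.32; fail to reject H0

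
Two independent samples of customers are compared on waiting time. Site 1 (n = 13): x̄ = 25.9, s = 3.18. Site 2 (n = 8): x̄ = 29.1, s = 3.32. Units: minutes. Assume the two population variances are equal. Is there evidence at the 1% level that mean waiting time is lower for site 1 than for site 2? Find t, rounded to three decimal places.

-2.203

Let group 1 = site 1, group 2 = site 2. H0: μ_1 = μ_2; H1: μ_1 < μ_2 (two-sample pooled-variance t-test, left-tailed).
s_p² = [(13−1)·3.18² + (8−1)·3.32²]/(13+8−2) = 10.4477
t = (25.9 − 29.1)/√[10.4477·(1/13 + 1/8)] = -2.203
df = n₁ + n₂ − 2 = 19
p-value = P(T ≤ -2.203) ≈ 0.020
Since p ≈ 0.020 > α = 0.01, fail to reject H0; the data do not provide sufficient evidence against H0.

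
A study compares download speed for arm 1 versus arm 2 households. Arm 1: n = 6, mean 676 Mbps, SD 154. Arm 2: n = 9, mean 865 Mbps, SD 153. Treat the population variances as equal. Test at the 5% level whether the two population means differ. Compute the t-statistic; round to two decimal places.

Let group 1 = arm 1, group 2 = arm 2. H0: μ_1 = μ_2; H1: μ_1 ≠ μ_2 (two-sample pooled-variance t-test, two-sided).
s_p² = [(6−1)·154² + (9−1)·153²]/(6+9−2) = 23527.1
t = (676 − 865)/√[23527.1·(1/6 + 1/9)] = -2.34
df = n₁ + n₂ − 2 = 13
Two-sided p-value ≈ 0.0360
Since p ≈ 0.0360 < α = 0.05, reject H0; the data support H1.

-2.34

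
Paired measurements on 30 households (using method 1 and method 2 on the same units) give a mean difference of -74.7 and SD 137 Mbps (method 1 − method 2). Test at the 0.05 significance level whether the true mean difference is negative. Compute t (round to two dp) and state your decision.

H0: μ_d = 0; H1: μ_d < 0 (paired t-test on the differences, left-tailed).
t = d̄/(s_d/√n) = -74.7/(137/√30) = -2.99
df = n − 1 = 29
p-value = P(T ≤ -2.99) ≈ 0.0028
Since p ≈ 0.0028 < α = 0.05, reject H0; the evidence is statistically significant.

t = -2.99; reject H0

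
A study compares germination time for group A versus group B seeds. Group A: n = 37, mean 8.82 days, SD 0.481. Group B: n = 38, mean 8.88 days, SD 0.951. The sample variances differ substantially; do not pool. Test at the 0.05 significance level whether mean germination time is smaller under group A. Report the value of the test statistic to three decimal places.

Let group 1 = group A, group 2 = group B. H0: μ_1 = μ_2; H1: μ_1 < μ_2 (Welch's two-sample t-test, left-tailed).
t = (x̄_1 − x̄_2)/√(s_1²/n_1 + s_2²/n_2) = (8.82 − 8.88)/√(0.481²/37 + 0.951²/38) = -0.346
Welch–Satterthwaite df ≈ 55.09
p-value = P(T ≤ -0.346) ≈ 0.365
Since p ≈ 0.365 > α = 0.05, fail to reject H0; the evidence is not statistically significant.

-0.346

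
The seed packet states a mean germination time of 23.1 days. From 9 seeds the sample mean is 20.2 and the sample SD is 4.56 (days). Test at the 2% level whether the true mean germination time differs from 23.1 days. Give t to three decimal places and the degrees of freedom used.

H0: μ = 23.1; H1: μ ≠ 23.1 (one-sample t-test, two-sided).
t = (x̄ − μ₀)/(s/√n) = (20.2 − 23.1)/(4.56/√9) = -1.908
df = n − 1 = 8
Two-sided p-value ≈ 0.093
Since p ≈ 0.093 > α = 0.02, fail to reject H0; the evidence is not statistically significant.

t = -1.908, df = 8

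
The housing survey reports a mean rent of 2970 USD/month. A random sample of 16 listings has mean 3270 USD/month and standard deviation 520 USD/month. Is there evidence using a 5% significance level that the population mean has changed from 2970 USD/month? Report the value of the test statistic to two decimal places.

2.31

H0: μ = 2970; H1: μ ≠ 2970 (one-sample t-test, two-sided).
t = (x̄ − μ₀)/(s/√n) = (3270 − 2970)/(520/√16) = 2.31
df = n − 1 = 15
Two-sided p-value ≈ 0.036
Since p ≈ 0.036 < α = 0.05, reject H0; the evidence is statistically significant.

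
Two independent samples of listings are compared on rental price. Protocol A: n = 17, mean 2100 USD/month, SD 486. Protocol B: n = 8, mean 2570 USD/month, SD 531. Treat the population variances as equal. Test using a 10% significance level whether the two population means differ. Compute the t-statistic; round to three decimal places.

Let group 1 = protocol A, group 2 = protocol B. H0: μ_1 = μ_2; H1: μ_1 ≠ μ_2 (two-sample pooled-variance t-test, two-sided).
s_p² = [(17−1)·486² + (8−1)·531²]/(17+8−2) = 250124
t = (2100 − 2570)/√[250124·(1/17 + 1/8)] = -2.192
df = n₁ + n₂ − 2 = 23
Two-sided p-value ≈ 0.0388
Since p ≈ 0.0388 < α = 0.1, reject H0; the data support H1.

-2.192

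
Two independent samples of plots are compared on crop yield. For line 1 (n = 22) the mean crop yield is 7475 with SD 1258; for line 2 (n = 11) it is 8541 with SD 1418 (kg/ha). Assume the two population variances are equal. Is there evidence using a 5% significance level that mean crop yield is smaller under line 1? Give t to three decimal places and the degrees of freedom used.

Let group 1 = line 1, group 2 = line 2. H0: μ_1 = μ_2; H1: μ_1 < μ_2 (two-sample pooled-variance t-test, left-tailed).
s_p² = [(22−1)·1258² + (11−1)·1418²]/(22+11−2) = 1720680
t = (7475 − 8541)/√[1720680·(1/22 + 1/11)] = -2.201
df = n₁ + n₂ − 2 = 31
p-value = P(T ≤ -2.201) ≈ 0.018
Since p ≈ 0.018 < α = 0.05, reject H0; the evidence is statistically significant.

t = -2.201, df = 31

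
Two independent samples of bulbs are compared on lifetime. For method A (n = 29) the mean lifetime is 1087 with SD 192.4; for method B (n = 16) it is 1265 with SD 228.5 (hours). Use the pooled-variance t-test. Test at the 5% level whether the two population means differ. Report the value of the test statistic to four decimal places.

-2.7785

Let group 1 = method A, group 2 = method B. H0: μ_1 = μ_2; H1: μ_1 ≠ μ_2 (two-sample pooled-variance t-test, two-sided).
s_p² = [(29−1)·192.4² + (16−1)·228.5²]/(29+16−2) = 42318.2
t = (1087 − 1265)/√[42318.2·(1/29 + 1/16)] = -2.7785
df = n₁ + n₂ − 2 = 43
Two-sided p-value ≈ 0.0081
Since p ≈ 0.0081 < α = 0.05, reject H0; the evidence is statistically significant.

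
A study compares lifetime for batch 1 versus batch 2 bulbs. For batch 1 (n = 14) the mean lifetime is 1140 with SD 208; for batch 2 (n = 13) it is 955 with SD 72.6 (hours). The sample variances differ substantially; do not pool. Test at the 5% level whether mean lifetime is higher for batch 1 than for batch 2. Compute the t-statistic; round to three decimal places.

Let group 1 = batch 1, group 2 = batch 2. H0: μ_1 = μ_2; H1: μ_1 > μ_2 (Welch's two-sample t-test, right-tailed).
t = (x̄_1 − x̄_2)/√(s_1²/n_1 + s_2²/n_2) = (1140 − 955)/√(208²/14 + 72.6²/13) = 3.129
Welch–Satterthwaite df ≈ 16.33
p-value = P(T ≥ 3.129) ≈ 0.0032
Since p ≈ 0.0032 < α = 0.05, reject H0; the evidence is statistically significant.

3.129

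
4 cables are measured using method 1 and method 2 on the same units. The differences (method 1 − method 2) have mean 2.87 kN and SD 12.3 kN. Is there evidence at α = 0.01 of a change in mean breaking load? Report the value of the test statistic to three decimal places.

0.467

H0: μ_d = 0; H1: μ_d ≠ 0 (paired t-test on the differences, two-sided).
t = d̄/(s_d/√n) = 2.87/(12.3/√4) = 0.467
df = n − 1 = 3
Two-sided p-value ≈ 0.6725
Since p ≈ 0.6725 > α = 0.01, fail to reject H0; the data do not provide sufficient evidence against H0.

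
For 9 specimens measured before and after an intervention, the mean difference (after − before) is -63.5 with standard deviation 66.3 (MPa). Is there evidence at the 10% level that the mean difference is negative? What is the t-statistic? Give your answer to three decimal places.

H0: μ_d = 0; H1: μ_d < 0 (paired t-test on the differences, left-tailed).
t = d̄/(s_d/√n) = -63.5/(66.3/√9) = -2.873
df = n − 1 = 8
p-value = P(T ≤ -2.873) ≈ 0.0104
Since p ≈ 0.0104 < α = 0.1, reject H0; the data support H1.

-2.873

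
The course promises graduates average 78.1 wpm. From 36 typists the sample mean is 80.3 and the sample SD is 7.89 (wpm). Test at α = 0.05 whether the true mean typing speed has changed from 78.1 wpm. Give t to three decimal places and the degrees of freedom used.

t = 1.673, df = 35

H0: μ = 78.1; H1: μ ≠ 78.1 (one-sample t-test, two-sided).
t = (x̄ − μ₀)/(s/√n) = (80.3 − 78.1)/(7.89/√36) = 1.673
df = n − 1 = 35
Two-sided p-value ≈ 0.1032
Since p ≈ 0.1032 > α = 0.05, fail to reject H0; the data do not provide sufficient evidence against H0.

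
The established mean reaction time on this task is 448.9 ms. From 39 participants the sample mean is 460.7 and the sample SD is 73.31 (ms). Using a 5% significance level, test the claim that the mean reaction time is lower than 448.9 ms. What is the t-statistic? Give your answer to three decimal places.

1.005

H0: μ = 448.9; H1: μ < 448.9 (one-sample t-test, left-tailed).
t = (x̄ − μ₀)/(s/√n) = (460.7 − 448.9)/(73.31/√39) = 1.005
df = n − 1 = 38
p-value = P(T ≤ 1.005) ≈ 0.839
Since p ≈ 0.839 > α = 0.05, fail to reject H0; the evidence is not statistically significant.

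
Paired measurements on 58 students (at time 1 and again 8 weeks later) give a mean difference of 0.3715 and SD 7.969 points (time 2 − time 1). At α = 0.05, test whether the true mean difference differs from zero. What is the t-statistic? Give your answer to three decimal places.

H0: μ_d = 0; H1: μ_d ≠ 0 (paired t-test on the differences, two-sided).
t = d̄/(s_d/√n) = 0.3715/(7.969/√58) = 0.355
df = n − 1 = 57
Two-sided p-value ≈ 0.724
Since p ≈ 0.724 > α = 0.05, fail to reject H0; the data do not provide sufficient evidence against H0.

0.355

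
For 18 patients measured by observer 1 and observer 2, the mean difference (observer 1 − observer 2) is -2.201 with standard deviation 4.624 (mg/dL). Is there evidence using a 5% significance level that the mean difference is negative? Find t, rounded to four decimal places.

-2.0195

H0: μ_d = 0; H1: μ_d < 0 (paired t-test on the differences, left-tailed).
t = d̄/(s_d/√n) = -2.201/(4.624/√18) = -2.0195
df = n − 1 = 17
p-value = P(T ≤ -2.0195) ≈ 0.030
Since p ≈ 0.030 < α = 0.05, reject H0; the data support H1.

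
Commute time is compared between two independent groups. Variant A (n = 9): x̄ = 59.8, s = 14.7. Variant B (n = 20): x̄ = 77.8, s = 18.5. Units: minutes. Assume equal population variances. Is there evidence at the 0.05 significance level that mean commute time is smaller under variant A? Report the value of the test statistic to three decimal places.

-2.568

Let group 1 = variant A, group 2 = variant B. H0: μ_1 = μ_2; H1: μ_1 < μ_2 (two-sample pooled-variance t-test, left-tailed).
s_p² = [(9−1)·14.7² + (20−1)·18.5²]/(9+20−2) = 304.869
t = (59.8 − 77.8)/√[304.869·(1/9 + 1/20)] = -2.568
df = n₁ + n₂ − 2 = 27
p-value = P(T ≤ -2.568) ≈ 0.0080
Since p ≈ 0.0080 < α = 0.05, reject H0; the evidence is statistically significant.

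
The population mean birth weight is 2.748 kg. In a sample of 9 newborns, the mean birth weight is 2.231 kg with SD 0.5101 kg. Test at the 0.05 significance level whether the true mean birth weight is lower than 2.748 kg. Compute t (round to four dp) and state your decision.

t = -3.0406; reject H0

H0: μ = 2.748; H1: μ < 2.748 (one-sample t-test, left-tailed).
t = (x̄ − μ₀)/(s/√n) = (2.231 − 2.748)/(0.5101/√9) = -3.0406
df = n − 1 = 8
p-value = P(T ≤ -3.0406) ≈ 0.008
Since p ≈ 0.008 < α = 0.05, reject H0; the data support H1.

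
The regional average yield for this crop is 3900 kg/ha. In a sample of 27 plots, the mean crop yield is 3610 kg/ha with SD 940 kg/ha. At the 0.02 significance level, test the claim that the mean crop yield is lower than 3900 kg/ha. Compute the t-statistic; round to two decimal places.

-1.60

H0: μ = 3900; H1: μ < 3900 (one-sample t-test, left-tailed).
t = (x̄ − μ₀)/(s/√n) = (3610 − 3900)/(940/√27) = -1.60
df = n − 1 = 26
p-value = P(T ≤ -1.60) ≈ 0.061
Since p ≈ 0.061 > α = 0.02, fail to reject H0; the evidence is not statistically significant.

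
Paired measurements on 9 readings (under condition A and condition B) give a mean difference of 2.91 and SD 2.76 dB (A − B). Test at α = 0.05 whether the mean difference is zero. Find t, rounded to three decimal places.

H0: μ_d = 0; H1: μ_d ≠ 0 (paired t-test on the differences, two-sided).
t = d̄/(s_d/√n) = 2.91/(2.76/√9) = 3.163
df = n − 1 = 8
Two-sided p-value ≈ 0.013
Since p ≈ 0.013 < α = 0.05, reject H0; the evidence is statistically significant.

3.163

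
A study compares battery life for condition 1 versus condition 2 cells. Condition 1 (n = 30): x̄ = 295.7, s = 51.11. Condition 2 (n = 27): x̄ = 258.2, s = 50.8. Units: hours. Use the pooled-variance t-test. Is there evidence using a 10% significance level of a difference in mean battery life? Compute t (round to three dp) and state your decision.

Let group 1 = condition 1, group 2 = condition 2. H0: μ_1 = μ_2; H1: μ_1 ≠ μ_2 (two-sample pooled-variance t-test, two-sided).
s_p² = [(30−1)·51.11² + (27−1)·50.8²]/(30+27−2) = 2597.3
t = (295.7 − 258.2)/√[2597.3·(1/30 + 1/27)] = 2.774
df = n₁ + n₂ − 2 = 55
Two-sided p-value ≈ 0.008
Since p ≈ 0.008 < α = 0.1, reject H0; the data support H1.

t = 2.774; reject H0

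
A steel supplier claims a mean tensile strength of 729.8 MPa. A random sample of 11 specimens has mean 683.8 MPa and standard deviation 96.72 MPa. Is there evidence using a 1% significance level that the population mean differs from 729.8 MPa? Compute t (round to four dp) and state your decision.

t = -1.5774; fail to reject H0

H0: μ = 729.8; H1: μ ≠ 729.8 (one-sample t-test, two-sided).
t = (x̄ − μ₀)/(s/√n) = (683.8 − 729.8)/(96.72/√11) = -1.5774
df = n − 1 = 10
Two-sided p-value ≈ 0.1458
Since p ≈ 0.1458 > α = 0.01, fail to reject H0; the data do not provide sufficient evidence against H0.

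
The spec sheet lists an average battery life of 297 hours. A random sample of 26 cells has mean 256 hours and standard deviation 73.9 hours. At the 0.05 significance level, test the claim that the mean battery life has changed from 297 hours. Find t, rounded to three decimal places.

H0: μ = 297; H1: μ ≠ 297 (one-sample t-test, two-sided).
t = (x̄ − μ₀)/(s/√n) = (256 − 297)/(73.9/√26) = -2.829
df = n − 1 = 25
Two-sided p-value ≈ 0.0091
Since p ≈ 0.0091 < α = 0.05, reject H0; the evidence is statistically significant.

-2.829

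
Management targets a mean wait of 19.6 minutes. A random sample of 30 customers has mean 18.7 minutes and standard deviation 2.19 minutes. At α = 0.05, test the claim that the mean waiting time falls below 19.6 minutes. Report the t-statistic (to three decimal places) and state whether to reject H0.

t = -2.251; reject H0

H0: μ = 19.6; H1: μ < 19.6 (one-sample t-test, left-tailed).
t = (x̄ − μ₀)/(s/√n) = (18.7 − 19.6)/(2.19/√30) = -2.251
df = n − 1 = 29
p-value = P(T ≤ -2.251) ≈ 0.0161
Since p ≈ 0.0161 < α = 0.05, reject H0; the evidence is statistically significant.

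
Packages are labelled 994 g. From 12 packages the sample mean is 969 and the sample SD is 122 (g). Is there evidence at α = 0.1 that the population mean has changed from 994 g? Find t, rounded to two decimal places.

H0: μ = 994; H1: μ ≠ 994 (one-sample t-test, two-sided).
t = (x̄ − μ₀)/(s/√n) = (969 − 994)/(122/√12) = -0.71
df = n − 1 = 11
Two-sided p-value ≈ 0.493
Since p ≈ 0.493 > α = 0.1, fail to reject H0; the evidence is not statistically significant.

-0.71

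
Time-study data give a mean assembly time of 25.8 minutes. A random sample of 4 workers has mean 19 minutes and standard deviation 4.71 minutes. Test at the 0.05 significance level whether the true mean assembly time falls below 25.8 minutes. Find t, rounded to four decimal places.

H0: μ = 25.8; H1: μ < 25.8 (one-sample t-test, left-tailed).
t = (x̄ − μ₀)/(s/√n) = (19 − 25.8)/(4.71/√4) = -2.8875
df = n − 1 = 3
p-value = P(T ≤ -2.8875) ≈ 0.032
Since p ≈ 0.032 < α = 0.05, reject H0; the evidence is statistically significant.

-2.8875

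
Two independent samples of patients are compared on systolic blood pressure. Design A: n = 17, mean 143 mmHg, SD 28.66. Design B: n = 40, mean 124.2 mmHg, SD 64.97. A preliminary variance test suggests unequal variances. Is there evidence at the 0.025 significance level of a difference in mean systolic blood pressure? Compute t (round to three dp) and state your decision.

t = 1.516; fail to reject H0

Let group 1 = design A, group 2 = design B. H0: μ_1 = μ_2; H1: μ_1 ≠ μ_2 (Welch's two-sample t-test, two-sided).
t = (x̄_1 − x̄_2)/√(s_1²/n_1 + s_2²/n_2) = (143 − 124.2)/√(28.66²/17 + 64.97²/40) = 1.516
Welch–Satterthwaite df ≈ 54.86
Two-sided p-value ≈ 0.1353
Since p ≈ 0.1353 > α = 0.025, fail to reject H0; the evidence is not statistically significant.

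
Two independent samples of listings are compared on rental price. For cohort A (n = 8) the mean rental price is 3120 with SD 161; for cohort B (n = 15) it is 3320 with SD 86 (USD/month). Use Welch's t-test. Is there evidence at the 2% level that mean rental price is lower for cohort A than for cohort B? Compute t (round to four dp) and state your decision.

t = -3.2733; reject H0

Let group 1 = cohort A, group 2 = cohort B. H0: μ_1 = μ_2; H1: μ_1 < μ_2 (Welch's two-sample t-test, left-tailed).
t = (x̄_1 − x̄_2)/√(s_1²/n_1 + s_2²/n_2) = (3120 − 3320)/√(161²/8 + 86²/15) = -3.2733
Welch–Satterthwaite df ≈ 9.19
p-value = P(T ≤ -3.2733) ≈ 0.0047
Since p ≈ 0.0047 < α = 0.02, reject H0; the evidence is statistically significant.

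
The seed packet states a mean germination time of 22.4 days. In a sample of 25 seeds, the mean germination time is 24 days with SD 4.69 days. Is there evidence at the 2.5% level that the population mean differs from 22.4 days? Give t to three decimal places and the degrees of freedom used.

t = 1.706, df = 24

H0: μ = 22.4; H1: μ ≠ 22.4 (one-sample t-test, two-sided).
t = (x̄ − μ₀)/(s/√n) = (24 − 22.4)/(4.69/√25) = 1.706
df = n − 1 = 24
Two-sided p-value ≈ 0.101
Since p ≈ 0.101 > α = 0.025, fail to reject H0; the evidence is not statistically significant.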